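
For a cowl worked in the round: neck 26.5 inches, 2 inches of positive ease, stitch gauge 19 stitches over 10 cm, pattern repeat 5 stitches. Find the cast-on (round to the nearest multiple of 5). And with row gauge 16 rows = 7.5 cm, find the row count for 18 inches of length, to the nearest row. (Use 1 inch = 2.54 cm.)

Finished = 26.5 + 2 = 28.5 inches.
28.5 inches × 2.54 = 72.39 cm.
19/10 = 1.9 sts per cm; 72.39 × 1.9 = 137.54 sts.
Nearest multiple of 5 → 140.
18 inches = 45.72 cm; × 2.133 = 97.54 → 98 rows.

Cast on 140 stitches; work 98 rows.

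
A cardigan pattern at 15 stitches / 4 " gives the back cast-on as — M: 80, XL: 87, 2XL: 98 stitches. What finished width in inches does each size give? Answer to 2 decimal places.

M 21.33 inches; XL 23.20 inches; 2XL 26.13 inches.

15/4 = 3.75 sts per in.
M: 80 / 3.75 = 21.333 → 21.33 in.
XL: 87 / 3.75 = 23.200 → 23.20 in.
2XL: 98 / 3.75 = 26.133 → 26.13 in.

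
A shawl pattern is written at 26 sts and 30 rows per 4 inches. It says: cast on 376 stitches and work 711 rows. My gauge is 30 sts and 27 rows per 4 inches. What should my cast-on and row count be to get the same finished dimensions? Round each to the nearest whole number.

Stitches: 376 × 30/26 = 433.85 → 434.
Rows: 711 × 27/30 = 639.90 → 640.

Cast on 434 stitches; work 640 rows.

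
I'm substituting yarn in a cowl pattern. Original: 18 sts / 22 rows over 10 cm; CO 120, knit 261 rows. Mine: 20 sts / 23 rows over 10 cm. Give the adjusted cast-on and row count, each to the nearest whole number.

Cast on 133 stitches; work 273 rows.

Stitches: 120 × 20/18 = 133.33 → 133.
Rows: 261 × 23/22 = 272.86 → 273.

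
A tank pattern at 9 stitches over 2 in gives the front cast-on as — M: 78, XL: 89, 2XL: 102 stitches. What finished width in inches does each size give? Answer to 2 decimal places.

9/2 = 4.5 sts per in.
M: 78 / 4.5 = 17.333 → 17.33 in.
XL: 89 / 4.5 = 19.778 → 19.78 in.
2XL: 102 / 4.5 = 22.667 → 22.67 in.

M 17.33 inches; XL 19.78 inches; 2XL 22.67 inches.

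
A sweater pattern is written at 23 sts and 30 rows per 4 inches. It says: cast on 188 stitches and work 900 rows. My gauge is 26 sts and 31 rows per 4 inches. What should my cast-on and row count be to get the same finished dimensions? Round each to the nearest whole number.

Cast on 213 stitches; work 930 rows.

Stitches: 188 × 26/23 = 212.52 → 213.
Rows: 900 × 31/30 = 930.00 → 930.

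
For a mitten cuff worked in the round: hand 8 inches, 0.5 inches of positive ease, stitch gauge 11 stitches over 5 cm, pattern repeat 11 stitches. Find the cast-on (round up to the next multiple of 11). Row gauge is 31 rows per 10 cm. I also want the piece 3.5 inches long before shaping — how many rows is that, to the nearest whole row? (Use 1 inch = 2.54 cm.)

Cast on 55 stitches; work 28 rows.

Finished = 8 + 0.5 = 8.5 inches.
8.5 inches × 2.54 = 21.59 cm.
11/5 = 2.2 sts per cm; 21.59 × 2.2 = 47.50 sts.
Next multiple of 11 → 55.
3.5 inches = 8.89 cm; × 3.1 = 27.56 → 28 rows.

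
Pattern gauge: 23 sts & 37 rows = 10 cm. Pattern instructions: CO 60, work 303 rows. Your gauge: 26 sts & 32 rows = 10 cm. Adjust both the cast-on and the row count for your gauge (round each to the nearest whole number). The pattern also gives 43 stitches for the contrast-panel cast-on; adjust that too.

Stitches: 60 × 26/23 = 67.83 → 68.
Rows: 303 × 32/37 = 262.05 → 262.
contrast-panel cast-on: 43 × 26/23 = 48.61 → 49.

Cast on 68 stitches; work 262 rows; contrast-panel cast-on 49 stitches.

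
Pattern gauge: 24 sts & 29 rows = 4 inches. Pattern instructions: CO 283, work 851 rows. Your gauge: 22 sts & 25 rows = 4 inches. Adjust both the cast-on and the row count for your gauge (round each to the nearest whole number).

Stitches: 283 × 22/24 = 259.42 → 259.
Rows: 851 × 25/29 = 733.62 → 734.

Cast on 259 stitches; work 734 rows.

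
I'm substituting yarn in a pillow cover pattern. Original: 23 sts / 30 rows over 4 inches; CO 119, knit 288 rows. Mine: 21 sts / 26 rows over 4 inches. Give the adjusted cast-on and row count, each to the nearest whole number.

Stitches: 119 × 21/23 = 108.65 → 109.
Rows: 288 × 26/30 = 249.60 → 250.

Cast on 109 stitches; work 250 rows.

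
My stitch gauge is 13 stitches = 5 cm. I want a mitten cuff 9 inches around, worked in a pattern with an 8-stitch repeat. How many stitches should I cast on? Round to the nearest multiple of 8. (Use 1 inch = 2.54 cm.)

9 in = 9 × 2.54 = 22.86 cm.
13 / 5 = 2.6 sts/cm.
22.86 × 2.6 = 59.44 sts.
→ 56.

56 stitches.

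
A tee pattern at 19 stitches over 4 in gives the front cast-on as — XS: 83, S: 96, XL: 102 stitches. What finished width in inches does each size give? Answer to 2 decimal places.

19/4 = 4.75 sts per in.
XS: 83 / 4.75 = 17.474 → 17.47 in.
S: 96 / 4.75 = 20.211 → 20.21 in.
XL: 102 / 4.75 = 21.474 → 21.47 in.

XS 17.47 inches; S 20.21 inches; XL 21.47 inches.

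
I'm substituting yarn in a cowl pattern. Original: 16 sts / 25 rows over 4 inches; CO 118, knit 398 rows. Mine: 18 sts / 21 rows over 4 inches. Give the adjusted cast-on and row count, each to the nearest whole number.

Cast on 133 stitches; work 334 rows.

Stitches: 118 × 18/16 = 132.75 → 133.
Rows: 398 × 21/25 = 334.32 → 334.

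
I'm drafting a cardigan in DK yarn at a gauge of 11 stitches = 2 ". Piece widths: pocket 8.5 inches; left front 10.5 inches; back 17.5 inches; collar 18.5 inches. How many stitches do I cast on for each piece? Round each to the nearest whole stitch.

pocket 47; left front 58; back 96; collar 102.

Rate = 11/2 = 5.5 sts per in.
pocket: 8.5 × 5.5 = 46.75 → 47.
left front: 10.5 × 5.5 = 57.75 → 58.
back: 17.5 × 5.5 = 96.25 → 96.
collar: 18.5 × 5.5 = 101.75 → 102.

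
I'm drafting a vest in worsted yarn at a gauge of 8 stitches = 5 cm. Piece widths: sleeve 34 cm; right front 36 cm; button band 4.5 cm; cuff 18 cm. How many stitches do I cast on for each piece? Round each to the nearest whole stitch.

Rate = 8/5 = 1.6 sts per cm.
sleeve: 34 × 1.6 = 54.40 → 54.
right front: 36 × 1.6 = 57.60 → 58.
button band: 4.5 × 1.6 = 7.20 → 7.
cuff: 18 × 1.6 = 28.80 → 29.

sleeve 54; right front 58; button band 7; cuff 29.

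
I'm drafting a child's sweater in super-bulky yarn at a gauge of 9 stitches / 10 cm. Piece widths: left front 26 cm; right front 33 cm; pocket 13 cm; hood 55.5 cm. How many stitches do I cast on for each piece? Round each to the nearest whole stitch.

Rate = 9/10 = 0.9 sts per cm.
left front: 26 × 0.9 = 23.40 → 23.
right front: 33 × 0.9 = 29.70 → 30.
pocket: 13 × 0.9 = 11.70 → 12.
hood: 55.5 × 0.9 = 49.95 → 50.

left front 23; right front 30; pocket 12; hood 50.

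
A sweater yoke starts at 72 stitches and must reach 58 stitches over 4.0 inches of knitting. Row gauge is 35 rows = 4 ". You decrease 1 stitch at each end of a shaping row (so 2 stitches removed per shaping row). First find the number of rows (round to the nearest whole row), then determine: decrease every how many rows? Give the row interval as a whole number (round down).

Decrease every 5th row.

Rows = 4.0 × 8.75 = 35.0 → 35 rows.
Stitches to remove: 14 → 7 shaping rows (at 2 st each).
35 / 7 = 5.00 → every 5 rows.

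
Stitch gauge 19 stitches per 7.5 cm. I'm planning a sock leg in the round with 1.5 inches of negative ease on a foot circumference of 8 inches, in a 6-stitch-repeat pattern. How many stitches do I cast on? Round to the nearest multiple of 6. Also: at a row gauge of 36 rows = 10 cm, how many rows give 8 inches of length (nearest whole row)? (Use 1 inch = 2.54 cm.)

Finished = 8 − 1.5 = 6.5 inches.
6.5 inches × 2.54 = 16.51 cm.
19/7.5 = 2.533 sts per cm; 16.51 × 2.533 = 41.83 sts.
Nearest multiple of 6 → 42.
8 inches = 20.32 cm; × 3.6 = 73.15 → 73 rows.

Cast on 42 stitches; work 73 rows.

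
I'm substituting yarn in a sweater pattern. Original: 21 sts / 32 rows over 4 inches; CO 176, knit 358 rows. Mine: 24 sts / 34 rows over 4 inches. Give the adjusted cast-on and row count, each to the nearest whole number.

Cast on 201 stitches; work 380 rows.

Stitches: 176 × 24/21 = 201.14 → 201.
Rows: 358 × 34/32 = 380.38 → 380.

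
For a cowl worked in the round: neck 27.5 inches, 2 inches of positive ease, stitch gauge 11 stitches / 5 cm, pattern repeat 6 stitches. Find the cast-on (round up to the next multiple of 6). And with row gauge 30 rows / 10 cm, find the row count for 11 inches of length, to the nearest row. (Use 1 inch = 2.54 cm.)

Finished = 27.5 + 2 = 29.5 inches.
29.5 inches × 2.54 = 74.93 cm.
11/5 = 2.2 sts per cm; 74.93 × 2.2 = 164.85 sts.
Next multiple of 6 → 168.
11 inches = 27.94 cm; × 3 = 83.82 → 84 rows.

Cast on 168 stitches; work 84 rows.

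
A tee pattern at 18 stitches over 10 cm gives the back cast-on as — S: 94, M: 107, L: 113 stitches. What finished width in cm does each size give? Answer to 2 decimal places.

18/10 = 1.8 sts per cm.
S: 94 / 1.8 = 52.222 → 52.22 cm.
M: 107 / 1.8 = 59.444 → 59.44 cm.
L: 113 / 1.8 = 62.778 → 62.78 cm.

S 52.22 cm; M 59.44 cm; L 62.78 cm.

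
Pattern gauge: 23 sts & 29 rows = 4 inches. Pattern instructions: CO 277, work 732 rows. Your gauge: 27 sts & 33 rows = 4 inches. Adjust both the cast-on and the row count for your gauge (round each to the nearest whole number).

Stitches: 277 × 27/23 = 325.17 → 325.
Rows: 732 × 33/29 = 832.97 → 833.

Cast on 325 stitches; work 833 rows.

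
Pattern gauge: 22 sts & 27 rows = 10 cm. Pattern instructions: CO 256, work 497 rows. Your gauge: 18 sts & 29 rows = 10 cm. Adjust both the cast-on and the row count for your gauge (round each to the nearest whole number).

Cast on 209 stitches; work 534 rows.

Stitches: 256 × 18/22 = 209.45 → 209.
Rows: 497 × 29/27 = 533.81 → 534.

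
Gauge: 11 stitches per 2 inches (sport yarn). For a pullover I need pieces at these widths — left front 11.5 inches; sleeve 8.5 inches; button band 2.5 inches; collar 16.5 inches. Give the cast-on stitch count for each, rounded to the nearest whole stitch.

left front 63; sleeve 47; button band 14; collar 91.

Rate = 11/2 = 5.5 sts per in.
left front: 11.5 × 5.5 = 63.25 → 63.
sleeve: 8.5 × 5.5 = 46.75 → 47.
button band: 2.5 × 5.5 = 13.75 → 14.
collar: 16.5 × 5.5 = 90.75 → 91.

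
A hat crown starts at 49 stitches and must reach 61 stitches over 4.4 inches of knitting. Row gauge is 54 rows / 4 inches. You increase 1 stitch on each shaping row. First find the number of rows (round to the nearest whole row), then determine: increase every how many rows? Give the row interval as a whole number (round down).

Increase every 4th row.

Rows = 4.4 × 13.5 = 59.4 → 59 rows.
Stitches to add: 12 → 12 shaping rows (at 1 st each).
59 / 12 = 4.92 → every 4 rows.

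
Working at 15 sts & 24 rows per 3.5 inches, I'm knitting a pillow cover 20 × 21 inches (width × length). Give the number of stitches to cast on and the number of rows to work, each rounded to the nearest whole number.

Cast on 86 stitches and work 144 rows.

Stitch gauge = 15/3.5 = 4.286 sts/in; 20 × 4.286 = 85.71 → 86 sts.
Row gauge = 24/3.5 = 6.857 rows/in; 21 × 6.857 = 144.00 → 144 rows.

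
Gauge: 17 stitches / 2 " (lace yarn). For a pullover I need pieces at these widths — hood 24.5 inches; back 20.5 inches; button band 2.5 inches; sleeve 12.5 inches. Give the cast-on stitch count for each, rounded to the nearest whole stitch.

hood 208; back 174; button band 21; sleeve 106.

Rate = 17/2 = 8.5 sts per in.
hood: 24.5 × 8.5 = 208.25 → 208.
back: 20.5 × 8.5 = 174.25 → 174.
button band: 2.5 × 8.5 = 21.25 → 21.
sleeve: 12.5 × 8.5 = 106.25 → 106.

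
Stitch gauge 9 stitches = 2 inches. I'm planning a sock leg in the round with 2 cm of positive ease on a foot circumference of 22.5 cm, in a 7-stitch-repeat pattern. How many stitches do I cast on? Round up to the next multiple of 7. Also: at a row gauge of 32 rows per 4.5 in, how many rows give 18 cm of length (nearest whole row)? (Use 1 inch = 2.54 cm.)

Finished = 22.5 + 2 = 24.5 cm.
24.5 cm × 1/2.54 = 9.65 inches.
9/2 = 4.5 sts per in; 9.65 × 4.5 = 43.41 sts.
Next multiple of 7 → 49.
18 cm = 7.09 inches; × 7.111 = 50.39 → 50 rows.

Cast on 49 stitches; work 50 rows.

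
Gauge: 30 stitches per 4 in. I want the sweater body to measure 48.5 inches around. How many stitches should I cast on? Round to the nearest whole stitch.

Cast on 364 stitches.

30 stitches / 4 in = 7.5 stitches per inch.
48.5 × 7.5 = 363.75 stitches.
Round to nearest → 364.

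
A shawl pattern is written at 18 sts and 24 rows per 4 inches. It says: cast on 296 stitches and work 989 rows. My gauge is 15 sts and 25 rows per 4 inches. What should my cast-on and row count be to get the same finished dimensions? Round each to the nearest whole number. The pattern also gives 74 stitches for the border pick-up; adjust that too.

Cast on 247 stitches; work 1030 rows; border pick-up 62 stitches.

Stitches: 296 × 15/18 = 246.67 → 247.
Rows: 989 × 25/24 = 1030.21 → 1030.
border pick-up: 74 × 15/18 = 61.67 → 62.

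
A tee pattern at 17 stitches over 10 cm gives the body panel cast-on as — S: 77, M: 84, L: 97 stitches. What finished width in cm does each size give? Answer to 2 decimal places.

17/10 = 1.7 sts per cm.
S: 77 / 1.7 = 45.294 → 45.29 cm.
M: 84 / 1.7 = 49.412 → 49.41 cm.
L: 97 / 1.7 = 57.059 → 57.06 cm.

S 45.29 cm; M 49.41 cm; L 57.06 cm.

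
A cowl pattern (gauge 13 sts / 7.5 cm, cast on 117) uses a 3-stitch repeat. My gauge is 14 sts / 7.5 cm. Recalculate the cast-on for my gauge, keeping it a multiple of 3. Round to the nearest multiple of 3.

126 stitches.

117 × 14 / 13 = 126.00.
Nearest multiple of 3: 126.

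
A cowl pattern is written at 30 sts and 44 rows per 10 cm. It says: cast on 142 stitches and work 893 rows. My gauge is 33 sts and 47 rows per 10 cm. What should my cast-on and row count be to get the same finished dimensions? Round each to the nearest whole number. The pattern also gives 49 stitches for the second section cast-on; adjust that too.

Stitches: 142 × 33/30 = 156.20 → 156.
Rows: 893 × 47/44 = 953.89 → 954.
second section cast-on: 49 × 33/30 = 53.90 → 54.

Cast on 156 stitches; work 954 rows; second section cast-on 54 stitches.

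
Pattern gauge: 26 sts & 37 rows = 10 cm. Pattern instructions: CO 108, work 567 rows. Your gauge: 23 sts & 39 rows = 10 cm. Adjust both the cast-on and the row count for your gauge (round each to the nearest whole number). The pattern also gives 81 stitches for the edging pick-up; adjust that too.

Cast on 96 stitches; work 598 rows; edging pick-up 72 stitches.

Stitches: 108 × 23/26 = 95.54 → 96.
Rows: 567 × 39/37 = 597.65 → 598.
edging pick-up: 81 × 23/26 = 71.65 → 72.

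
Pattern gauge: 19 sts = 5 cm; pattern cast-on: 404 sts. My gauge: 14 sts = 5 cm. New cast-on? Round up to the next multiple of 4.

Cast on 300 stitches.

Scale factor = 14 / 19 = 0.737.
404 × 14 / 19 = 297.68 sts.
→ 300 sts.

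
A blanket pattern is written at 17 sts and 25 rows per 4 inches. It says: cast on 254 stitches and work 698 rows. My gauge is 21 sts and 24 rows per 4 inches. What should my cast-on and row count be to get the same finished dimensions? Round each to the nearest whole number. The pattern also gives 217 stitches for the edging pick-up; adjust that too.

Cast on 314 stitches; work 670 rows; edging pick-up 268 stitches.

Stitches: 254 × 21/17 = 313.76 → 314.
Rows: 698 × 24/25 = 670.08 → 670.
edging pick-up: 217 × 21/17 = 268.06 → 268.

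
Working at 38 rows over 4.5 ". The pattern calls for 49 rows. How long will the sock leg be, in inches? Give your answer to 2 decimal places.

5.80 inches.

38 rows / 4.5 inch = 8.444 rows per inch.
49 / 8.444 = 5.803 inches.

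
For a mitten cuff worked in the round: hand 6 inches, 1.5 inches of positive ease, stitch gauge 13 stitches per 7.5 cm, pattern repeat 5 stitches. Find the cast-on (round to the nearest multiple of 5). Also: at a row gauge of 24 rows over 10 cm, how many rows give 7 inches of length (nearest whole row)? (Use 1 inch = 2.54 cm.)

Cast on 35 stitches; work 43 rows.

Finished = 6 + 1.5 = 7.5 inches.
7.5 inches × 2.54 = 19.05 cm.
13/7.5 = 1.733 sts per cm; 19.05 × 1.733 = 33.02 sts.
Nearest multiple of 5 → 35.
7 inches = 17.78 cm; × 2.4 = 42.67 → 43 rows.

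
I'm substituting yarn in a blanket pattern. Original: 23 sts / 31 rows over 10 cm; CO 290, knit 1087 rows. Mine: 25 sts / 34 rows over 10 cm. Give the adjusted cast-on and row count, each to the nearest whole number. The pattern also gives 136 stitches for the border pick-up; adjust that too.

Cast on 315 stitches; work 1192 rows; border pick-up 148 stitches.

Stitches: 290 × 25/23 = 315.22 → 315.
Rows: 1087 × 34/31 = 1192.19 → 1192.
border pick-up: 136 × 25/23 = 147.83 → 148.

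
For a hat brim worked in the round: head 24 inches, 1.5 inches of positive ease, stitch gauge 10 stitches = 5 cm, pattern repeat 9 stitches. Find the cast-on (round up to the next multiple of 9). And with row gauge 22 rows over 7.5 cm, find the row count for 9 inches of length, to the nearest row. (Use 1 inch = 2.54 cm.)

Finished = 24 + 1.5 = 25.5 inches.
25.5 inches × 2.54 = 64.77 cm.
10/5 = 2 sts per cm; 64.77 × 2 = 129.54 sts.
Next multiple of 9 → 135.
9 inches = 22.86 cm; × 2.933 = 67.06 → 67 rows.

Cast on 135 stitches; work 67 rows.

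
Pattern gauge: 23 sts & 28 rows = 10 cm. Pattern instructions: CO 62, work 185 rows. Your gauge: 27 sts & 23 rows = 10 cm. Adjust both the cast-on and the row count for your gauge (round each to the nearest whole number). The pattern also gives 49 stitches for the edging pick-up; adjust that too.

Cast on 73 stitches; work 152 rows; edging pick-up 58 stitches.

Stitches: 62 × 27/23 = 72.78 → 73.
Rows: 185 × 23/28 = 151.96 → 152.
edging pick-up: 49 × 27/23 = 57.52 → 58.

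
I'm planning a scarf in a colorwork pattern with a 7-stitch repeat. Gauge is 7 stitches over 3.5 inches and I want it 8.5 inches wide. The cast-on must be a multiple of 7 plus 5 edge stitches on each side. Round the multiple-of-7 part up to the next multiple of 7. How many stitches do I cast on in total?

CO 17 sts.

7 / 3.5 = 2 sts per inch.
8.5 × 2 = 17.00 sts.
Less 10 edge sts → 7.00 for the repeat.
Next multiple of 7: 7.
Add back 10 edge sts → 17.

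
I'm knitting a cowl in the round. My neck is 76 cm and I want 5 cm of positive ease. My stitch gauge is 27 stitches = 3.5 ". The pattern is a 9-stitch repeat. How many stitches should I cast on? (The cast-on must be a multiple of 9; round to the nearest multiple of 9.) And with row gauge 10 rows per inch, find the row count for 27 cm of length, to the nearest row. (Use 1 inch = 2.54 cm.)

Finished = 76 + 5 = 81 cm.
81 cm × 1/2.54 = 31.89 inches.
27/3.5 = 7.714 sts per in; 31.89 × 7.714 = 246.01 sts.
Nearest multiple of 9 → 243.
27 cm = 10.63 inches; × 10 = 106.30 → 106 rows.

Cast on 243 stitches; work 106 rows.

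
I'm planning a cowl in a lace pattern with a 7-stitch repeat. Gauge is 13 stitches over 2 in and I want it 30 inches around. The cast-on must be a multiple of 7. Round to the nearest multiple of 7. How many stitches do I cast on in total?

CO 196 sts.

13 / 2 = 6.5 sts per inch.
30 × 6.5 = 195.00 sts.
Nearest multiple of 7: 196.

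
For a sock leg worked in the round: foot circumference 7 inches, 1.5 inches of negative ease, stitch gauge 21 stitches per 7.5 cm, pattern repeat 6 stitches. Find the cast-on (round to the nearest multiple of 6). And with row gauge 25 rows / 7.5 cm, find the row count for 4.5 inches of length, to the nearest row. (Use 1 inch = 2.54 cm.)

Finished = 7 − 1.5 = 5.5 inches.
5.5 inches × 2.54 = 13.97 cm.
21/7.5 = 2.8 sts per cm; 13.97 × 2.8 = 39.12 sts.
Nearest multiple of 6 → 42.
4.5 inches = 11.43 cm; × 3.333 = 38.10 → 38 rows.

Cast on 42 stitches; work 38 rows.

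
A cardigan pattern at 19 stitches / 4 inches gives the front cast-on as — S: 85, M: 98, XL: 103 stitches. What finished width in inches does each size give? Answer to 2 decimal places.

S 17.89 inches; M 20.63 inches; XL 21.68 inches.

19/4 = 4.75 sts per in.
S: 85 / 4.75 = 17.895 → 17.89 in.
M: 98 / 4.75 = 20.632 → 20.63 in.
XL: 103 / 4.75 = 21.684 → 21.68 in.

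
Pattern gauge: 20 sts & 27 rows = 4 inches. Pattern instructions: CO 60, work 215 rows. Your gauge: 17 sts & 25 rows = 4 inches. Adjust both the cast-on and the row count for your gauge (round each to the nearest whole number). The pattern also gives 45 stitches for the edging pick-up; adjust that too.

Cast on 51 stitches; work 199 rows; edging pick-up 38 stitches.

Stitches: 60 × 17/20 = 51.00 → 51.
Rows: 215 × 25/27 = 199.07 → 199.
edging pick-up: 45 × 17/20 = 38.25 → 38.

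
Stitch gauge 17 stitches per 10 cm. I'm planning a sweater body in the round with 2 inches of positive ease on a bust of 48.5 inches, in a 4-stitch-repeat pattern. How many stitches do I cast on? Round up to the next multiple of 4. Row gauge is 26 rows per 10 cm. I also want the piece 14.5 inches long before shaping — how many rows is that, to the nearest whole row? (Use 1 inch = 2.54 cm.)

Cast on 220 stitches; work 96 rows.

Finished = 48.5 + 2 = 50.5 inches.
50.5 inches × 2.54 = 128.27 cm.
17/10 = 1.7 sts per cm; 128.27 × 1.7 = 218.06 sts.
Next multiple of 4 → 220.
14.5 inches = 36.83 cm; × 2.6 = 95.76 → 96 rows.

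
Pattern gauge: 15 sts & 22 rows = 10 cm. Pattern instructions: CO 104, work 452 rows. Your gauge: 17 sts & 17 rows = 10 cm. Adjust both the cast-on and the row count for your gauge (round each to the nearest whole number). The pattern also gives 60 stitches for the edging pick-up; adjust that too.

Stitches: 104 × 17/15 = 117.87 → 118.
Rows: 452 × 17/22 = 349.27 → 349.
edging pick-up: 60 × 17/15 = 68.00 → 68.

Cast on 118 stitches; work 349 rows; edging pick-up 68 stitches.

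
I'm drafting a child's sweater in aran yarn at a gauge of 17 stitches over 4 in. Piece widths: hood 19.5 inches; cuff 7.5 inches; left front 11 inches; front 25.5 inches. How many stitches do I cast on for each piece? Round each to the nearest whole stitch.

hood 83; cuff 32; left front 47; front 108.

Rate = 17/4 = 4.25 sts per in.
hood: 19.5 × 4.25 = 82.88 → 83.
cuff: 7.5 × 4.25 = 31.88 → 32.
left front: 11 × 4.25 = 46.75 → 47.
front: 25.5 × 4.25 = 108.38 → 108.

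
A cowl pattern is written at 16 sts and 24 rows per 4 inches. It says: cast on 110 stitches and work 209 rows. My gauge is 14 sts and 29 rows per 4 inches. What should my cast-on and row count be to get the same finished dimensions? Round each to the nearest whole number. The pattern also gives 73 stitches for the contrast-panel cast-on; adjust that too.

Cast on 96 stitches; work 253 rows; contrast-panel cast-on 64 stitches.

Stitches: 110 × 14/16 = 96.25 → 96.
Rows: 209 × 29/24 = 252.54 → 253.
contrast-panel cast-on: 73 × 14/16 = 63.88 → 64.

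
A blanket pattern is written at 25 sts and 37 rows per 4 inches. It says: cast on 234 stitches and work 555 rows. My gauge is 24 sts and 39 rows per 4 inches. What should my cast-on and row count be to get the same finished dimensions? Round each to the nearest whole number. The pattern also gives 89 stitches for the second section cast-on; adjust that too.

Cast on 225 stitches; work 585 rows; second section cast-on 85 stitches.

Stitches: 234 × 24/25 = 224.64 → 225.
Rows: 555 × 39/37 = 585.00 → 585.
second section cast-on: 89 × 24/25 = 85.44 → 85.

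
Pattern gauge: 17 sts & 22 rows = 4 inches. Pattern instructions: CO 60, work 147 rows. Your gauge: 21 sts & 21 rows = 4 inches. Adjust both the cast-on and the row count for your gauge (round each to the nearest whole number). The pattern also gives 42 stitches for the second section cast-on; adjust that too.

Cast on 74 stitches; work 140 rows; second section cast-on 52 stitches.

Stitches: 60 × 21/17 = 74.12 → 74.
Rows: 147 × 21/22 = 140.32 → 140.
second section cast-on: 42 × 21/17 = 51.88 → 52.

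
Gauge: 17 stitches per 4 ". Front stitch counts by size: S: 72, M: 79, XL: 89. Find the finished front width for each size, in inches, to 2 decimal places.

S 16.94 inches; M 18.59 inches; XL 20.94 inches.

17/4 = 4.25 sts per in.
S: 72 / 4.25 = 16.941 → 16.94 in.
M: 79 / 4.25 = 18.588 → 18.59 in.
XL: 89 / 4.25 = 20.941 → 20.94 in.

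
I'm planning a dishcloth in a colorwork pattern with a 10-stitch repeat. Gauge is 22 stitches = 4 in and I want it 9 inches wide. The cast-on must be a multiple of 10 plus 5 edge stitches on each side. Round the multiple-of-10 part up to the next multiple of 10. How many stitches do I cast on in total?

22 / 4 = 5.5 sts per inch.
9 × 5.5 = 49.50 sts.
Less 10 edge sts → 39.50 for the repeat.
Next multiple of 10: 40.
Add back 10 edge sts → 50.

Cast on 50 stitches.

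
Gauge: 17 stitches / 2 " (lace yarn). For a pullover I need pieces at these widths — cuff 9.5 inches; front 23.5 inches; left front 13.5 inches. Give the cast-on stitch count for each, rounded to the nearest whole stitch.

Rate = 17/2 = 8.5 sts per in.
cuff: 9.5 × 8.5 = 80.75 → 81.
front: 23.5 × 8.5 = 199.75 → 200.
left front: 13.5 × 8.5 = 114.75 → 115.

cuff 81; front 200; left front 115.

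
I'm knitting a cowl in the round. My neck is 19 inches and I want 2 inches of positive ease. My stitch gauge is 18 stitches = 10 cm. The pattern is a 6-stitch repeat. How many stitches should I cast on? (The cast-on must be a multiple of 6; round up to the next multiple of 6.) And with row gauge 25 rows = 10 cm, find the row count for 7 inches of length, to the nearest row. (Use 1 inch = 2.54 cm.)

Cast on 102 stitches; work 44 rows.

Finished = 19 + 2 = 21 inches.
21 inches × 2.54 = 53.34 cm.
18/10 = 1.8 sts per cm; 53.34 × 1.8 = 96.01 sts.
Next multiple of 6 → 102.
7 inches = 17.78 cm; × 2.5 = 44.45 → 44 rows.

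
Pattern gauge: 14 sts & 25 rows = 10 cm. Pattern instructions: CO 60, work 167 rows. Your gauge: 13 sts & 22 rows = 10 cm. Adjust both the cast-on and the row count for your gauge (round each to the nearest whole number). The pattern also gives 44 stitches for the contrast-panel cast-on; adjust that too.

Stitches: 60 × 13/14 = 55.71 → 56.
Rows: 167 × 22/25 = 146.96 → 147.
contrast-panel cast-on: 44 × 13/14 = 40.86 → 41.

Cast on 56 stitches; work 147 rows; contrast-panel cast-on 41 stitches.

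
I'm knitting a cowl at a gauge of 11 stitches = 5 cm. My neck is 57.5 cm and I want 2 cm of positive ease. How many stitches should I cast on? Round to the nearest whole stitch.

CO 131 sts.

Finished = 57.5 + 2 = 59.5 cm.
11 / 5 = 2.2 sts per cm.
59.50 × 2.2 = 130.90 sts.
→ 131 sts.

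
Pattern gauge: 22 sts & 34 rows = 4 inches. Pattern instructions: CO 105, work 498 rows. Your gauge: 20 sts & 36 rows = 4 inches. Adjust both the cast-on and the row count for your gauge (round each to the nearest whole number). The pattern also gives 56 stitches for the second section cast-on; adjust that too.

Cast on 95 stitches; work 527 rows; second section cast-on 51 stitches.

Stitches: 105 × 20/22 = 95.45 → 95.
Rows: 498 × 36/34 = 527.29 → 527.
second section cast-on: 56 × 20/22 = 50.91 → 51.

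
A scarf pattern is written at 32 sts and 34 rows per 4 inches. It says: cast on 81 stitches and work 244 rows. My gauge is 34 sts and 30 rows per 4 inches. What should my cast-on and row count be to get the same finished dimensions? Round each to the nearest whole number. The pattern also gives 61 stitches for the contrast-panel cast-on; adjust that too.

Stitches: 81 × 34/32 = 86.06 → 86.
Rows: 244 × 30/34 = 215.29 → 215.
contrast-panel cast-on: 61 × 34/32 = 64.81 → 65.

Cast on 86 stitches; work 215 rows; contrast-panel cast-on 65 stitches.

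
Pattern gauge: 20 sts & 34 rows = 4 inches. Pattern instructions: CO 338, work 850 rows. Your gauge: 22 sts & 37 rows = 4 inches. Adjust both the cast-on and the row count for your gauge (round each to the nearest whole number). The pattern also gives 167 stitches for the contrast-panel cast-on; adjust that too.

Cast on 372 stitches; work 925 rows; contrast-panel cast-on 184 stitches.

Stitches: 338 × 22/20 = 371.80 → 372.
Rows: 850 × 37/34 = 925.00 → 925.
contrast-panel cast-on: 167 × 22/20 = 183.70 → 184.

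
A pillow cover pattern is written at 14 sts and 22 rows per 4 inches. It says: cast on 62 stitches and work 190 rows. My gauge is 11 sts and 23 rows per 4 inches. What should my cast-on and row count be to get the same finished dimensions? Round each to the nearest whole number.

Stitches: 62 × 11/14 = 48.71 → 49.
Rows: 190 × 23/22 = 198.64 → 199.

Cast on 49 stitches; work 199 rows.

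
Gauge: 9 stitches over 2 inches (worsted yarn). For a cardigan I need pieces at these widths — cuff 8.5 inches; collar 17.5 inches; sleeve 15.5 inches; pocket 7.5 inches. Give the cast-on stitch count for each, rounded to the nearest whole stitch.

Rate = 9/2 = 4.5 sts per in.
cuff: 8.5 × 4.5 = 38.25 → 38.
collar: 17.5 × 4.5 = 78.75 → 79.
sleeve: 15.5 × 4.5 = 69.75 → 70.
pocket: 7.5 × 4.5 = 33.75 → 34.

cuff 38; collar 79; sleeve 70; pocket 34.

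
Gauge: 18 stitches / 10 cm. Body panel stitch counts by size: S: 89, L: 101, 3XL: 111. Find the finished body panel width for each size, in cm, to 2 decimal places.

S 49.44 cm; L 56.11 cm; 3XL 61.67 cm.

18/10 = 1.8 sts per cm.
S: 89 / 1.8 = 49.444 → 49.44 cm.
L: 101 / 1.8 = 56.111 → 56.11 cm.
3XL: 111 / 1.8 = 61.667 → 61.67 cm.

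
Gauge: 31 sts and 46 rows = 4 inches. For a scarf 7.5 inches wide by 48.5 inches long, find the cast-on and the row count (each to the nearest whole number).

Stitch gauge = 31/4 = 7.75 sts/in; 7.5 × 7.75 = 58.12 → 58 sts.
Row gauge = 46/4 = 11.5 rows/in; 48.5 × 11.5 = 557.75 → 558 rows.

Cast on 58 stitches and work 558 rows.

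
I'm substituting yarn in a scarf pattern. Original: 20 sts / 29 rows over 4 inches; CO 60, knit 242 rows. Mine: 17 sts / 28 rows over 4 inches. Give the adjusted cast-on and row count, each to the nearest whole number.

Stitches: 60 × 17/20 = 51.00 → 51.
Rows: 242 × 28/29 = 233.66 → 234.

Cast on 51 stitches; work 234 rows.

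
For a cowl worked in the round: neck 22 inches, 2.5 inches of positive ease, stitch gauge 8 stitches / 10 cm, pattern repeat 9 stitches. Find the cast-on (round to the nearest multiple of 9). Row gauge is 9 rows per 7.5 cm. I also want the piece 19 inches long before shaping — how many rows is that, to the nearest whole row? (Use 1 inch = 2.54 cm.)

Finished = 22 + 2.5 = 24.5 inches.
24.5 inches × 2.54 = 62.23 cm.
8/10 = 0.8 sts per cm; 62.23 × 0.8 = 49.78 sts.
Nearest multiple of 9 → 54.
19 inches = 48.26 cm; × 1.2 = 57.91 → 58 rows.

Cast on 54 stitches; work 58 rows.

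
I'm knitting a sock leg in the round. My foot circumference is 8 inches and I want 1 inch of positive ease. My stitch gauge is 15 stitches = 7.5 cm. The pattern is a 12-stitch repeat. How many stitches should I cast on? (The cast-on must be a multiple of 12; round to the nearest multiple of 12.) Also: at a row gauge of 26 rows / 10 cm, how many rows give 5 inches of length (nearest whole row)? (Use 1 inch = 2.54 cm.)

Cast on 48 stitches; work 33 rows.

Finished = 8 + 1 = 9 inches.
9 inches × 2.54 = 22.86 cm.
15/7.5 = 2 sts per cm; 22.86 × 2 = 45.72 sts.
Nearest multiple of 12 → 48.
5 inches = 12.70 cm; × 2.6 = 33.02 → 33 rows.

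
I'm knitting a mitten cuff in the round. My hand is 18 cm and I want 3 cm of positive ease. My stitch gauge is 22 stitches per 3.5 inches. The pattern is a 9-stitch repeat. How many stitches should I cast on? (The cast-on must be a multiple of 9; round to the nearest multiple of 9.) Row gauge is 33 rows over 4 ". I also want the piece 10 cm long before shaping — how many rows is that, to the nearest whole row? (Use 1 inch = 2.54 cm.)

Cast on 54 stitches; work 32 rows.

Finished = 18 + 3 = 21 cm.
21 cm × 1/2.54 = 8.27 inches.
22/3.5 = 6.286 sts per in; 8.27 × 6.286 = 51.97 sts.
Nearest multiple of 9 → 54.
10 cm = 3.94 inches; × 8.25 = 32.48 → 32 rows.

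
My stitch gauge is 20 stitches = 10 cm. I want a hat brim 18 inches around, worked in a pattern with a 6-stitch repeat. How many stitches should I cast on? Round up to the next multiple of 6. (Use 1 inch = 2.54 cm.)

18 in = 18 × 2.54 = 45.72 cm.
20 / 10 = 2 sts/cm.
45.72 × 2 = 91.44 sts.
→ 96.

96 stitches.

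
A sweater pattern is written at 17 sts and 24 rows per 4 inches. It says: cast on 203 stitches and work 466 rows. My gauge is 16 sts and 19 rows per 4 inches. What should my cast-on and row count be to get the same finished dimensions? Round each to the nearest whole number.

Cast on 191 stitches; work 369 rows.

Stitches: 203 × 16/17 = 191.06 → 191.
Rows: 466 × 19/24 = 368.92 → 369.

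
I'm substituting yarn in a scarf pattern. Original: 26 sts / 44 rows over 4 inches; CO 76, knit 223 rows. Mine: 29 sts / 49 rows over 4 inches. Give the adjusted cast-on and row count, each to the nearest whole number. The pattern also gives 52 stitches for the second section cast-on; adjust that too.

Cast on 85 stitches; work 248 rows; second section cast-on 58 stitches.

Stitches: 76 × 29/26 = 84.77 → 85.
Rows: 223 × 49/44 = 248.34 → 248.
second section cast-on: 52 × 29/26 = 58.00 → 58.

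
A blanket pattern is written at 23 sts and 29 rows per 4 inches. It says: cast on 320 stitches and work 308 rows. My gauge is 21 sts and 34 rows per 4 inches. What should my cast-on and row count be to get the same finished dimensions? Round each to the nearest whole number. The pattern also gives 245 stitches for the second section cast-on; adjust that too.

Cast on 292 stitches; work 361 rows; second section cast-on 224 stitches.

Stitches: 320 × 21/23 = 292.17 → 292.
Rows: 308 × 34/29 = 361.10 → 361.
second section cast-on: 245 × 21/23 = 223.70 → 224.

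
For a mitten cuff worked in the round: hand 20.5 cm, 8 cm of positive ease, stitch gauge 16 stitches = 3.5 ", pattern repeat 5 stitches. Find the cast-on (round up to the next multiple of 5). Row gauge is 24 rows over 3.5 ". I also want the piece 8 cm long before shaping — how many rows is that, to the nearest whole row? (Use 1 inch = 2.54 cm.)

Cast on 55 stitches; work 22 rows.

Finished = 20.5 + 8 = 28.5 cm.
28.5 cm × 1/2.54 = 11.22 inches.
16/3.5 = 4.571 sts per in; 11.22 × 4.571 = 51.29 sts.
Next multiple of 5 → 55.
8 cm = 3.15 inches; × 6.857 = 21.60 → 22 rows.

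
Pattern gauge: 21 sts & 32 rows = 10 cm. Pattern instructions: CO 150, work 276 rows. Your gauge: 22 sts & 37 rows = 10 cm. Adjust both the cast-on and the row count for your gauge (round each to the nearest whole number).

Cast on 157 stitches; work 319 rows.

Stitches: 150 × 22/21 = 157.14 → 157.
Rows: 276 × 37/32 = 319.12 → 319.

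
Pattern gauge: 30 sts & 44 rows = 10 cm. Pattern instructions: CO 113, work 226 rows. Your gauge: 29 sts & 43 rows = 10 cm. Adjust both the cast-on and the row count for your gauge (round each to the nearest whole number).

Stitches: 113 × 29/30 = 109.23 → 109.
Rows: 226 × 43/44 = 220.86 → 221.

Cast on 109 stitches; work 221 rows.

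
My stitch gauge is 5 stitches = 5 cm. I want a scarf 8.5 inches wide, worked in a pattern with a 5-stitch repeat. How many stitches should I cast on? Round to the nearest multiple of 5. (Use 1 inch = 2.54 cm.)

Cast on 20 stitches.

8.5 in = 8.5 × 2.54 = 21.59 cm.
5 / 5 = 1 sts/cm.
21.59 × 1 = 21.59 sts.
→ 20.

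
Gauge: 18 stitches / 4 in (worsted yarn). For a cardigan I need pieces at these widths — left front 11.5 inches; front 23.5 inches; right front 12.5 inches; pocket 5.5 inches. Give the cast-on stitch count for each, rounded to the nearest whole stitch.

Rate = 18/4 = 4.5 sts per in.
left front: 11.5 × 4.5 = 51.75 → 52.
front: 23.5 × 4.5 = 105.75 → 106.
right front: 12.5 × 4.5 = 56.25 → 56.
pocket: 5.5 × 4.5 = 24.75 → 25.

left front 52; front 106; right front 56; pocket 25.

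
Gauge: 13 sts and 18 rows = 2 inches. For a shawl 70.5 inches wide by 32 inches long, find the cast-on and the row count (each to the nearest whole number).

Cast on 458 stitches and work 288 rows.

Stitch gauge = 13/2 = 6.5 sts/in; 70.5 × 6.5 = 458.25 → 458 sts.
Row gauge = 18/2 = 9 rows/in; 32 × 9 = 288.00 → 288 rows.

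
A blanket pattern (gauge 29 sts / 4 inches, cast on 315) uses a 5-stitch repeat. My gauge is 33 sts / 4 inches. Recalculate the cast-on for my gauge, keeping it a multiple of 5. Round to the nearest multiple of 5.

315 × 33 / 29 = 358.45.
Nearest multiple of 5: 360.

360 stitches.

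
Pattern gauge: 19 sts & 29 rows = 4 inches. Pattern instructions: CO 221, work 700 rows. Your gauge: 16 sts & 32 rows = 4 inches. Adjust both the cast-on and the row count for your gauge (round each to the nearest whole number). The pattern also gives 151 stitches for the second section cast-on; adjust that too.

Cast on 186 stitches; work 772 rows; second section cast-on 127 stitches.

Stitches: 221 × 16/19 = 186.11 → 186.
Rows: 700 × 32/29 = 772.41 → 772.
second section cast-on: 151 × 16/19 = 127.16 → 127.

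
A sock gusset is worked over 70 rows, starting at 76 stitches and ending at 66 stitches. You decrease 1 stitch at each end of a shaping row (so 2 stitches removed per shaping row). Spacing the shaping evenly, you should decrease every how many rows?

Stitches to remove: |66 − 76| = 10.
Shaping rows needed: 10 / 2 = 5.
70 rows / 5 = every 14 rows.

Decrease every 14th row.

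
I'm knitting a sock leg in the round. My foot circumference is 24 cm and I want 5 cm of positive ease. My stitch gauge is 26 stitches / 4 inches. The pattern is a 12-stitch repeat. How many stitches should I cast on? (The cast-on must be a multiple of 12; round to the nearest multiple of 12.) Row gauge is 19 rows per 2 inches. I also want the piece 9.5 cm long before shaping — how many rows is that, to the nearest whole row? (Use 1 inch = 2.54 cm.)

Cast on 72 stitches; work 36 rows.

Finished = 24 + 5 = 29 cm.
29 cm × 1/2.54 = 11.42 inches.
26/4 = 6.5 sts per in; 11.42 × 6.5 = 74.21 sts.
Nearest multiple of 12 → 72.
9.5 cm = 3.74 inches; × 9.5 = 35.53 → 36 rows.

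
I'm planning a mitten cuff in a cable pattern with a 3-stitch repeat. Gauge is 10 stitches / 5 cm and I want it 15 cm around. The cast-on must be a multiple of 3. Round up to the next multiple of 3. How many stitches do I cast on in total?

10 / 5 = 2 sts per cm.
15 × 2 = 30.00 sts.
Next multiple of 3: 30.

Cast on 30 stitches.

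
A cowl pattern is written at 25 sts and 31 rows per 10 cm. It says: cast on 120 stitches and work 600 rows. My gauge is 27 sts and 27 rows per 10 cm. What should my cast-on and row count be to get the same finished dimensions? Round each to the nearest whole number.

Cast on 130 stitches; work 523 rows.

Stitches: 120 × 27/25 = 129.60 → 130.
Rows: 600 × 27/31 = 522.58 → 523.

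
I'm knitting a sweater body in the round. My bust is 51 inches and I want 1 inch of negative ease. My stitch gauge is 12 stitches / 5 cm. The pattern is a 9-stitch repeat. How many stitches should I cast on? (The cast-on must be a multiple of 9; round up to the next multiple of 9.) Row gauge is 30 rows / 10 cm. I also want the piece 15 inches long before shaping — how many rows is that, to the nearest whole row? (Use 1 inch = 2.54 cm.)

Cast on 306 stitches; work 114 rows.

Finished = 51 − 1 = 50 inches.
50 inches × 2.54 = 127.00 cm.
12/5 = 2.4 sts per cm; 127.00 × 2.4 = 304.80 sts.
Next multiple of 9 → 306.
15 inches = 38.10 cm; × 3 = 114.30 → 114 rows.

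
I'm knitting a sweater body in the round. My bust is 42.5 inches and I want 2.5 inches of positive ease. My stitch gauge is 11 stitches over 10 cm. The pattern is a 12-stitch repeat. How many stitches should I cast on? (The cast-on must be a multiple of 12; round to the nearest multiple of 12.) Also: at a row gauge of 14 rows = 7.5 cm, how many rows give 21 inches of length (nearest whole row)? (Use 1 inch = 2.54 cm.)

Cast on 120 stitches; work 100 rows.

Finished = 42.5 + 2.5 = 45 inches.
45 inches × 2.54 = 114.30 cm.
11/10 = 1.1 sts per cm; 114.30 × 1.1 = 125.73 sts.
Nearest multiple of 12 → 120.
21 inches = 53.34 cm; × 1.867 = 99.57 → 100 rows.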